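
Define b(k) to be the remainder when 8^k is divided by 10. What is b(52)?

6

Listing terms: b(1) = 8,  b(2) = 4,  b(3) = 2,  b(4) = 6,  b(5) = 8.
The sequence repeats with period 4.
(52 - 1) mod 4 = 3, so b(52) = b(4) = 6.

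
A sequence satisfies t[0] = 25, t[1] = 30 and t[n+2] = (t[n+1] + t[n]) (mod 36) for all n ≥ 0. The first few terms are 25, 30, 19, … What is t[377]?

t[0] = 25, t[1] = 30, t[2] = 19, t[3] = 13, t[4] = 32, t[5] = 9, t[6] = 5, t[7] = 14, t[8] = 19, t[9] = 33, t[10] = 16, t[11] = 13, t[12] = 29, t[13] = 6, t[14] = 35, t[15] = 5, t[16] = 4, t[17] = 9, t[18] = 13, t[19] = 22, t[20] = 35, t[21] = 21, t[22] = 20, t[23] = 5, t[24] = 25, t[25] = 30.
The sequence repeats with period 24.
So t[377] = t[0 + ((377-0) mod 24)] = t[17] = 9.

9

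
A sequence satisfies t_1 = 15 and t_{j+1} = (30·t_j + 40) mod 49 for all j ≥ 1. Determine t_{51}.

We have t_1 = 15,  t_2 = 0,  t_3 = 40,  t_4 = 15.
Since t_4 = t_1 = 15, the sequence is periodic with period 3.
So t_{51} = t_{1 + ((51-1) mod 3)} = t_3 = 40.

40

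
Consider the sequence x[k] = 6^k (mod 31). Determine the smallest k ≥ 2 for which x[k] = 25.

Listing terms: x[1] = 6, x[2] = 5, x[3] = 30, x[4] = 25, x[5] = 26, x[6] = 1, x[7] = 6.
The sequence repeats with period 6.
The value 25 first appears (with k ≥ 2) at x[4].

4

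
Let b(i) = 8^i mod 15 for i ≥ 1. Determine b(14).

b(1) = 8; b(2) = 4; b(3) = 2; b(4) = 1; b(5) = 8.
The sequence repeats with period 4.
(14 - 1) mod 4 = 1, so b(14) = b(2) = 4.

4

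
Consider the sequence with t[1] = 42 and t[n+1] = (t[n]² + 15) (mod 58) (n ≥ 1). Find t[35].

10

We have t[1] = 42, t[2] = 39, t[3] = 28, t[4] = 45, t[5] = 10, t[6] = 57, t[7] = 16, t[8] = 39.
Since t[8] = t[2] = 39, the sequence is eventually periodic: after a pre-period of length 1 it cycles with period 6.
For n ≥ 2, t[n] depends only on (n - 2) mod 6. (35 - 2) mod 6 = 3, so t[35] = t[5] = 10.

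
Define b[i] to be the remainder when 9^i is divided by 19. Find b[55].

9

b[1] = 9; b[2] = 5; b[3] = 7; b[4] = 6; b[5] = 16; b[6] = 11; b[7] = 4; b[8] = 17; b[9] = 1; b[10] = 9.
The sequence repeats with period 9.
So b[55] = b[1 + ((55-1) mod 9)] = b[1] = 9.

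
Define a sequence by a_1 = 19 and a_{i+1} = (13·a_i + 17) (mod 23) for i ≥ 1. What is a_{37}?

a_1 = 19, a_2 = 11, a_3 = 22, a_4 = 4, a_5 = 0, a_6 = 17, a_7 = 8, a_8 = 6, a_9 = 3, a_{10} = 10, a_{11} = 9, a_{12} = 19.
The sequence repeats with period 11.
So a_{37} = a_{1 + ((37-1) mod 11)} = a_4 = 4.

4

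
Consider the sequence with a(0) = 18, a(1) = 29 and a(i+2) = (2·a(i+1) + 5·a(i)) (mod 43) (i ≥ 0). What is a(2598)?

19

a(0) = 18, a(1) = 29, a(2) = 19, a(3) = 11, a(4) = 31, a(5) = 31, a(6) = 2, a(7) = 30, a(8) = 27, a(9) = 32, a(10) = 27, a(11) = 42, a(12) = 4, a(13) = 3, a(14) = 26, a(15) = 24, a(16) = 6, a(17) = 3, a(18) = 36, a(19) = 1, a(20) = 10, a(21) = 25, a(22) = 14, a(23) = 24, a(24) = 32, a(25) = 12, a(26) = 12, a(27) = 41, a(28) = 13, a(29) = 16, a(30) = 11, a(31) = 16, a(32) = 1, a(33) = 39, a(34) = 40, a(35) = 17, a(36) = 19, a(37) = 37, a(38) = 40, a(39) = 7, a(40) = 42, a(41) = 33, a(42) = 18, a(43) = 29.
Since (a(42), a(43)) = (a(0), a(1)) = (18, 29) (two consecutive terms determine the rest), the sequence is periodic with period 42.
So a(2598) = a(0 + ((2598-0) mod 42)) = a(36) = 19.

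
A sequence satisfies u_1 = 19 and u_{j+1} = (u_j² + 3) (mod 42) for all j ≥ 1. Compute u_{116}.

Listing terms: u_1 = 19,  u_2 = 28,  u_3 = 31,  u_4 = 40,  u_5 = 7,  u_6 = 10,  u_7 = 19.
Since u_7 = u_1 = 19, the sequence is periodic with period 6.
(116 - 1) mod 6 = 1, so u_{116} = u_2 = 28.

28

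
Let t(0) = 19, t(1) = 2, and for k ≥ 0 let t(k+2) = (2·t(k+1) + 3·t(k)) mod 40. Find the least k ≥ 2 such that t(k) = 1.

Computing terms: t(0) = 19; t(1) = 2; t(2) = 21; t(3) = 8; t(4) = 39; t(5) = 22; t(6) = 1; t(7) = 28; t(8) = 19; t(9) = 2.
The sequence repeats with period 8.
The value 1 first appears (with k ≥ 2) at t(6).

6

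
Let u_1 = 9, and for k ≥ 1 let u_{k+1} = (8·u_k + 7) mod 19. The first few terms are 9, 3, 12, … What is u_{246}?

Listing terms: u_1 = 9; u_2 = 3; u_3 = 12; u_4 = 8; u_5 = 14; u_6 = 5; u_7 = 9.
Since u_7 = u_1 = 9, the sequence is periodic with period 6.
(246 - 1) mod 6 = 5, so u_{246} = u_6 = 5.

5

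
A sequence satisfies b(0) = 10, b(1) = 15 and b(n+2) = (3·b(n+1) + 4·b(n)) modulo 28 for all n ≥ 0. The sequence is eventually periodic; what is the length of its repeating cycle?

Listing terms: b(0) = 10,  b(1) = 15,  b(2) = 1,  b(3) = 7,  b(4) = 25,  b(5) = 19,  b(6) = 17,  b(7) = 15,  b(8) = 1.
Since (b(7), b(8)) = (b(1), b(2)) = (15, 1) (two consecutive terms determine the rest), the sequence is eventually periodic: after a pre-period of length 1 it cycles with period 6.

6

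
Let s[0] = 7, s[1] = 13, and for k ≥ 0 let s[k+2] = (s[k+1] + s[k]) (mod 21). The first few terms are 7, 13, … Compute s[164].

11

Computing terms: s[0] = 7; s[1] = 13; s[2] = 20; s[3] = 12; s[4] = 11; s[5] = 2; s[6] = 13; s[7] = 15; s[8] = 7; s[9] = 1; s[10] = 8; s[11] = 9; s[12] = 17; s[13] = 5; s[14] = 1; s[15] = 6; s[16] = 7; s[17] = 13.
Since (s[16], s[17]) = (s[0], s[1]) = (7, 13) (two consecutive terms determine the rest), the sequence is periodic with period 16.
So s[164] = s[0 + ((164-0) mod 16)] = s[4] = 11.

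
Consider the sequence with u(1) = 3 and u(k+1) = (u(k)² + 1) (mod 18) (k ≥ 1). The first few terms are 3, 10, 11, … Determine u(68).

8

Computing terms: u(1) = 3, u(2) = 10, u(3) = 11, u(4) = 14, u(5) = 17, u(6) = 2, u(7) = 5, u(8) = 8, u(9) = 11.
Since u(9) = u(3) = 11, the sequence is eventually periodic: after a pre-period of length 2 it cycles with period 6.
For k ≥ 3, u(k) depends only on (k - 3) mod 6. (68 - 3) mod 6 = 5, so u(68) = u(8) = 8.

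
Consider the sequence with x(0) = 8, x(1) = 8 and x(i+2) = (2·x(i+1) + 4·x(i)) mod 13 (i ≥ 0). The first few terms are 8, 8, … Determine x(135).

12

x(0) = 8, x(1) = 8, x(2) = 9, x(3) = 11, x(4) = 6, x(5) = 4, x(6) = 6, x(7) = 2, x(8) = 2, x(9) = 12, x(10) = 6, x(11) = 8, x(12) = 1, x(13) = 8, x(14) = 7, x(15) = 7, x(16) = 3, x(17) = 8, x(18) = 2, x(19) = 10, x(20) = 2, x(21) = 5, x(22) = 5, x(23) = 4, x(24) = 2, x(25) = 7, x(26) = 9, x(27) = 7, x(28) = 11, x(29) = 11, x(30) = 1, x(31) = 7, x(32) = 5, x(33) = 12, x(34) = 5, x(35) = 6, x(36) = 6, x(37) = 10, x(38) = 5, x(39) = 11, x(40) = 3, x(41) = 11, x(42) = 8, x(43) = 8.
Since (x(42), x(43)) = (x(0), x(1)) = (8, 8) (two consecutive terms determine the rest), the sequence is periodic with period 42.
So x(135) = x(0 + ((135-0) mod 42)) = x(9) = 12.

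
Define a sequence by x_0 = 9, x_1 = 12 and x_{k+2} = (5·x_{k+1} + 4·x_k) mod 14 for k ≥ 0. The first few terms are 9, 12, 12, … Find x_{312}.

Computing terms: x_0 = 9, x_1 = 12, x_2 = 12, x_3 = 10, x_4 = 0, x_5 = 12, x_6 = 4, x_7 = 12, x_8 = 6, x_9 = 8, x_{10} = 8, x_{11} = 2, x_{12} = 0, x_{13} = 8, x_{14} = 12, x_{15} = 8, x_{16} = 4, x_{17} = 10, x_{18} = 10, x_{19} = 6, x_{20} = 0, x_{21} = 10, x_{22} = 8, x_{23} = 10, x_{24} = 12, x_{25} = 2, x_{26} = 2, x_{27} = 4, x_{28} = 0, x_{29} = 2, x_{30} = 10, x_{31} = 2, x_{32} = 8, x_{33} = 6, x_{34} = 6, x_{35} = 12, x_{36} = 0, x_{37} = 6, x_{38} = 2, x_{39} = 6, x_{40} = 10, x_{41} = 4, x_{42} = 4, x_{43} = 8, x_{44} = 0, x_{45} = 4, x_{46} = 6, x_{47} = 4, x_{48} = 2, x_{49} = 12, x_{50} = 12.
Since (x_{49}, x_{50}) = (x_1, x_2) = (12, 12) (two consecutive terms determine the rest), the sequence is eventually periodic: after a pre-period of length 1 it cycles with period 48.
For k ≥ 1, x_k depends only on (k - 1) mod 48. (312 - 1) mod 48 = 23, so x_{312} = x_{24} = 12.

12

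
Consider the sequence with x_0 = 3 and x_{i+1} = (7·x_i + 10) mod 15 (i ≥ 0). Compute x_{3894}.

Computing terms: x_0 = 3,  x_1 = 1,  x_2 = 2,  x_3 = 9,  x_4 = 13,  x_5 = 11,  x_6 = 12,  x_7 = 4,  x_8 = 8,  x_9 = 6,  x_{10} = 7,  x_{11} = 14,  x_{12} = 3.
The sequence repeats with period 12.
(3894 - 0) mod 12 = 6, so x_{3894} = x_6 = 12.

12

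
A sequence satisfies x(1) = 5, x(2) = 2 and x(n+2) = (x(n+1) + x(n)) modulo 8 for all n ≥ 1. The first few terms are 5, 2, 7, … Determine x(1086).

Computing terms: x(1) = 5; x(2) = 2; x(3) = 7; x(4) = 1; x(5) = 0; x(6) = 1; x(7) = 1; x(8) = 2; x(9) = 3; x(10) = 5; x(11) = 0; x(12) = 5; x(13) = 5; x(14) = 2.
The sequence repeats with period 12.
So x(1086) = x(1 + ((1086-1) mod 12)) = x(6) = 1.

1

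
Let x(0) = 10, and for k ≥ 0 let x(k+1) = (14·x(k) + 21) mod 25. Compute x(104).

x(0) = 10; x(1) = 11; x(2) = 0; x(3) = 21; x(4) = 15; x(5) = 6; x(6) = 5; x(7) = 16; x(8) = 20; x(9) = 1; x(10) = 10.
The sequence repeats with period 10.
(104 - 0) mod 10 = 4, so x(104) = x(4) = 15.

15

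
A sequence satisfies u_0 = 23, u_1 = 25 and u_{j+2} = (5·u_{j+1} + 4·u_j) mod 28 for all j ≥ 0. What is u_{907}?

17

Computing terms: u_0 = 23; u_1 = 25; u_2 = 21; u_3 = 9; u_4 = 17; u_5 = 9; u_6 = 1; u_7 = 13; u_8 = 13; u_9 = 5; u_{10} = 21; u_{11} = 13; u_{12} = 9; u_{13} = 13; u_{14} = 17; u_{15} = 25; u_{16} = 25; u_{17} = 1; u_{18} = 21; u_{19} = 25; u_{20} = 13; u_{21} = 25; u_{22} = 9; u_{23} = 5; u_{24} = 5; u_{25} = 17; u_{26} = 21; u_{27} = 5; u_{28} = 25; u_{29} = 5; u_{30} = 13; u_{31} = 1; u_{32} = 1; u_{33} = 9; u_{34} = 21; u_{35} = 1; u_{36} = 5; u_{37} = 1; u_{38} = 25; u_{39} = 17; u_{40} = 17; u_{41} = 13; u_{42} = 21; u_{43} = 17; u_{44} = 1; u_{45} = 17; u_{46} = 5; u_{47} = 9; u_{48} = 9; u_{49} = 25; u_{50} = 21.
Since (u_{49}, u_{50}) = (u_1, u_2) = (25, 21) (two consecutive terms determine the rest), the sequence is eventually periodic: after a pre-period of length 1 it cycles with period 48.
For j ≥ 1, u_j depends only on (j - 1) mod 48. (907 - 1) mod 48 = 42, so u_{907} = u_{43} = 17.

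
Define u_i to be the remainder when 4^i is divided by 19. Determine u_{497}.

16

Listing terms: u_1 = 4, u_2 = 16, u_3 = 7, u_4 = 9, u_5 = 17, u_6 = 11, u_7 = 6, u_8 = 5, u_9 = 1, u_{10} = 4.
Since u_{10} = u_1 = 4, the sequence is periodic with period 9.
So u_{497} = u_{1 + ((497-1) mod 9)} = u_2 = 16.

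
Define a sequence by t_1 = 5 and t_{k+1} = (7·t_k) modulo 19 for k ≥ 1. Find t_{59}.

t_1 = 5, t_2 = 16, t_3 = 17, t_4 = 5.
The sequence repeats with period 3.
(59 - 1) mod 3 = 1, so t_{59} = t_2 = 16.

16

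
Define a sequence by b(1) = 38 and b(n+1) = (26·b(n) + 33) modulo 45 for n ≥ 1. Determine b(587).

We have b(1) = 38,  b(2) = 31,  b(3) = 29,  b(4) = 22,  b(5) = 20,  b(6) = 13,  b(7) = 11,  b(8) = 4,  b(9) = 2,  b(10) = 40,  b(11) = 38.
The sequence repeats with period 10.
So b(587) = b(1 + ((587-1) mod 10)) = b(7) = 11.

11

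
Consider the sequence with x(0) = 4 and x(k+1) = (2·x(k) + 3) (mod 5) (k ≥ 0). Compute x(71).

Computing terms: x(0) = 4,  x(1) = 1,  x(2) = 0,  x(3) = 3,  x(4) = 4.
The sequence repeats with period 4.
(71 - 0) mod 4 = 3, so x(71) = x(3) = 3.

3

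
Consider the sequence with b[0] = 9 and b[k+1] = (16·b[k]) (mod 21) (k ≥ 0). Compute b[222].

b[0] = 9, b[1] = 18, b[2] = 15, b[3] = 9.
Since b[3] = b[0] = 9, the sequence is periodic with period 3.
So b[222] = b[0 + ((222-0) mod 3)] = b[0] = 9.

9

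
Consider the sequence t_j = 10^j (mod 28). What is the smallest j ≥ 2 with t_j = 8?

6

t_1 = 10,  t_2 = 16,  t_3 = 20,  t_4 = 4,  t_5 = 12,  t_6 = 8,  t_7 = 24,  t_8 = 16.
Since t_8 = t_2 = 16, the sequence is eventually periodic: after a pre-period of length 1 it cycles with period 6.
The value 8 first appears (with j ≥ 2) at t_6.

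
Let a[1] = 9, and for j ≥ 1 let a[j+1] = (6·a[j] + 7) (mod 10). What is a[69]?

We have a[1] = 9, a[2] = 1, a[3] = 3, a[4] = 5, a[5] = 7, a[6] = 9.
The sequence repeats with period 5.
So a[69] = a[1 + ((69-1) mod 5)] = a[4] = 5.

5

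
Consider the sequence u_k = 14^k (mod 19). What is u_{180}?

u_0 = 1,  u_1 = 14,  u_2 = 6,  u_3 = 8,  u_4 = 17,  u_5 = 10,  u_6 = 7,  u_7 = 3,  u_8 = 4,  u_9 = 18,  u_{10} = 5,  u_{11} = 13,  u_{12} = 11,  u_{13} = 2,  u_{14} = 9,  u_{15} = 12,  u_{16} = 16,  u_{17} = 15,  u_{18} = 1.
Since u_{18} = u_0 = 1, the sequence is periodic with period 18.
So u_{180} = u_{0 + ((180-0) mod 18)} = u_0 = 1.

1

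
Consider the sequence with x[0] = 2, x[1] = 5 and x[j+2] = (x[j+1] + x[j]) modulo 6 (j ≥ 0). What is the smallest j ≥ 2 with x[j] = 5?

8

We have x[0] = 2,  x[1] = 5,  x[2] = 1,  x[3] = 0,  x[4] = 1,  x[5] = 1,  x[6] = 2,  x[7] = 3,  x[8] = 5,  x[9] = 2,  x[10] = 1,  x[11] = 3,  x[12] = 4,  x[13] = 1,  x[14] = 5,  x[15] = 0,  x[16] = 5,  x[17] = 5,  x[18] = 4,  x[19] = 3,  x[20] = 1,  x[21] = 4,  x[22] = 5,  x[23] = 3,  x[24] = 2,  x[25] = 5.
The sequence repeats with period 24.
The value 5 first appears (with j ≥ 2) at x[8].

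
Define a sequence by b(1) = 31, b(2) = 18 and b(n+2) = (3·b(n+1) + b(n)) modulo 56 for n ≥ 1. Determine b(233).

32

Computing terms: b(1) = 31,  b(2) = 18,  b(3) = 29,  b(4) = 49,  b(5) = 8,  b(6) = 17,  b(7) = 3,  b(8) = 26,  b(9) = 25,  b(10) = 45,  b(11) = 48,  b(12) = 21,  b(13) = 55,  b(14) = 18,  b(15) = 53,  b(16) = 9,  b(17) = 24,  b(18) = 25,  b(19) = 43,  b(20) = 42,  b(21) = 1,  b(22) = 45,  b(23) = 24,  b(24) = 5,  b(25) = 39,  b(26) = 10,  b(27) = 13,  b(28) = 49,  b(29) = 48,  b(30) = 25,  b(31) = 11,  b(32) = 2,  b(33) = 17,  b(34) = 53,  b(35) = 8,  b(36) = 21,  b(37) = 15,  b(38) = 10,  b(39) = 45,  b(40) = 33,  b(41) = 32,  b(42) = 17,  b(43) = 27,  b(44) = 42,  b(45) = 41,  b(46) = 53,  b(47) = 32,  b(48) = 37,  b(49) = 31,  b(50) = 18.
The sequence repeats with period 48.
(233 - 1) mod 48 = 40, so b(233) = b(41) = 32.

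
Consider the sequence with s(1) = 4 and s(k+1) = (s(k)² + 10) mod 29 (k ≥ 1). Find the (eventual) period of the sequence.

Listing terms: s(1) = 4, s(2) = 26, s(3) = 19, s(4) = 23, s(5) = 17, s(6) = 9, s(7) = 4.
Since s(7) = s(1) = 4, the sequence is periodic with period 6.

6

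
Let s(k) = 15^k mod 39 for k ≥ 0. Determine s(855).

s(0) = 1,  s(1) = 15,  s(2) = 30,  s(3) = 21,  s(4) = 3,  s(5) = 6,  s(6) = 12,  s(7) = 24,  s(8) = 9,  s(9) = 18,  s(10) = 36,  s(11) = 33,  s(12) = 27,  s(13) = 15.
Since s(13) = s(1) = 15, the sequence is eventually periodic: after a pre-period of length 1 it cycles with period 12.
For k ≥ 1, s(k) depends only on (k - 1) mod 12. (855 - 1) mod 12 = 2, so s(855) = s(3) = 21.

21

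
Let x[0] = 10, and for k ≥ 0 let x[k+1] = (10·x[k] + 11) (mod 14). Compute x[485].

x[0] = 10,  x[1] = 13,  x[2] = 1,  x[3] = 7,  x[4] = 11,  x[5] = 9,  x[6] = 3,  x[7] = 13.
Since x[7] = x[1] = 13, the sequence is eventually periodic: after a pre-period of length 1 it cycles with period 6.
For k ≥ 1, x[k] depends only on (k - 1) mod 6. (485 - 1) mod 6 = 4, so x[485] = x[5] = 9.

9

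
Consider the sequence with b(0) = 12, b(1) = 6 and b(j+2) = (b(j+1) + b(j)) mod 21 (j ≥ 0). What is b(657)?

6

Computing terms: b(0) = 12; b(1) = 6; b(2) = 18; b(3) = 3; b(4) = 0; b(5) = 3; b(6) = 3; b(7) = 6; b(8) = 9; b(9) = 15; b(10) = 3; b(11) = 18; b(12) = 0; b(13) = 18; b(14) = 18; b(15) = 15; b(16) = 12; b(17) = 6.
Since (b(16), b(17)) = (b(0), b(1)) = (12, 6) (two consecutive terms determine the rest), the sequence is periodic with period 16.
(657 - 0) mod 16 = 1, so b(657) = b(1) = 6.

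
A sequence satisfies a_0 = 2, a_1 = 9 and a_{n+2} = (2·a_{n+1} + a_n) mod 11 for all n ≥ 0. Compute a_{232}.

a_0 = 2, a_1 = 9, a_2 = 9, a_3 = 5, a_4 = 8, a_5 = 10, a_6 = 6, a_7 = 0, a_8 = 6, a_9 = 1, a_{10} = 8, a_{11} = 6, a_{12} = 9, a_{13} = 2, a_{14} = 2, a_{15} = 6, a_{16} = 3, a_{17} = 1, a_{18} = 5, a_{19} = 0, a_{20} = 5, a_{21} = 10, a_{22} = 3, a_{23} = 5, a_{24} = 2, a_{25} = 9.
The sequence repeats with period 24.
(232 - 0) mod 24 = 16, so a_{232} = a_{16} = 3.

3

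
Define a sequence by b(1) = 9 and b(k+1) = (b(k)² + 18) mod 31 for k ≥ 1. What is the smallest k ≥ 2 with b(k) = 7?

We have b(1) = 9, b(2) = 6, b(3) = 23, b(4) = 20, b(5) = 15, b(6) = 26, b(7) = 12, b(8) = 7, b(9) = 5, b(10) = 12.
Since b(10) = b(7) = 12, the sequence is eventually periodic: after a pre-period of length 6 it cycles with period 3.
The value 7 first appears (with k ≥ 2) at b(8).

8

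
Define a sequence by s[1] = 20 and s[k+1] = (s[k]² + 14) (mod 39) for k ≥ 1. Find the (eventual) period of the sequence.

4

Computing terms: s[1] = 20; s[2] = 24; s[3] = 5; s[4] = 0; s[5] = 14; s[6] = 15; s[7] = 5.
Since s[7] = s[3] = 5, the sequence is eventually periodic: after a pre-period of length 2 it cycles with period 4.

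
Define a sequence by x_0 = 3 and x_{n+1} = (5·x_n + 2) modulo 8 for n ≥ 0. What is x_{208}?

3

Listing terms: x_0 = 3,  x_1 = 1,  x_2 = 7,  x_3 = 5,  x_4 = 3.
The sequence repeats with period 4.
So x_{208} = x_{0 + ((208-0) mod 4)} = x_0 = 3.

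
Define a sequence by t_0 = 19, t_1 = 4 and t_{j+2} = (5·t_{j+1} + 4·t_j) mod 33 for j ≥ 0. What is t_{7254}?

12

We have t_0 = 19; t_1 = 4; t_2 = 30; t_3 = 1; t_4 = 26; t_5 = 2; t_6 = 15; t_7 = 17; t_8 = 13; t_9 = 1; t_{10} = 24; t_{11} = 25; t_{12} = 23; t_{13} = 17; t_{14} = 12; t_{15} = 29; t_{16} = 28; t_{17} = 25; t_{18} = 6; t_{19} = 31; t_{20} = 14; t_{21} = 29; t_{22} = 3; t_{23} = 32; t_{24} = 7; t_{25} = 31; t_{26} = 18; t_{27} = 16; t_{28} = 20; t_{29} = 32; t_{30} = 9; t_{31} = 8; t_{32} = 10; t_{33} = 16; t_{34} = 21; t_{35} = 4; t_{36} = 5; t_{37} = 8; t_{38} = 27; t_{39} = 2; t_{40} = 19; t_{41} = 4.
Since (t_{40}, t_{41}) = (t_0, t_1) = (19, 4) (two consecutive terms determine the rest), the sequence is periodic with period 40.
(7254 - 0) mod 40 = 14, so t_{7254} = t_{14} = 12.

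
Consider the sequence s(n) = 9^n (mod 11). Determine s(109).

5

Computing terms: s(0) = 1; s(1) = 9; s(2) = 4; s(3) = 3; s(4) = 5; s(5) = 1.
Since s(5) = s(0) = 1, the sequence is periodic with period 5.
So s(109) = s(0 + ((109-0) mod 5)) = s(4) = 5.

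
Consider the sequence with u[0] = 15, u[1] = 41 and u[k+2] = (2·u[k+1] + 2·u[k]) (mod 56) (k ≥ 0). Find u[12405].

Computing terms: u[0] = 15,  u[1] = 41,  u[2] = 0,  u[3] = 26,  u[4] = 52,  u[5] = 44,  u[6] = 24,  u[7] = 24,  u[8] = 40,  u[9] = 16,  u[10] = 0,  u[11] = 32,  u[12] = 8,  u[13] = 24,  u[14] = 8,  u[15] = 8,  u[16] = 32,  u[17] = 24,  u[18] = 0,  u[19] = 48,  u[20] = 40,  u[21] = 8,  u[22] = 40,  u[23] = 40,  u[24] = 48,  u[25] = 8,  u[26] = 0,  u[27] = 16,  u[28] = 32,  u[29] = 40,  u[30] = 32,  u[31] = 32,  u[32] = 16,  u[33] = 40,  u[34] = 0,  u[35] = 24,  u[36] = 48,  u[37] = 32,  u[38] = 48,  u[39] = 48,  u[40] = 24,  u[41] = 32,  u[42] = 0,  u[43] = 8,  u[44] = 16,  u[45] = 48,  u[46] = 16,  u[47] = 16,  u[48] = 8,  u[49] = 48,  u[50] = 0,  u[51] = 40,  u[52] = 24,  u[53] = 16,  u[54] = 24,  u[55] = 24.
Since (u[54], u[55]) = (u[6], u[7]) = (24, 24) (two consecutive terms determine the rest), the sequence is eventually periodic: after a pre-period of length 6 it cycles with period 48.
For k ≥ 6, u[k] depends only on (k - 6) mod 48. (12405 - 6) mod 48 = 15, so u[12405] = u[21] = 8.

8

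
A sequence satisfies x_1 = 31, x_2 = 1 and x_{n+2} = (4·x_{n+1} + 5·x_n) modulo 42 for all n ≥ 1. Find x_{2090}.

1

We have x_1 = 31,  x_2 = 1,  x_3 = 33,  x_4 = 11,  x_5 = 41,  x_6 = 9,  x_7 = 31,  x_8 = 1.
The sequence repeats with period 6.
So x_{2090} = x_{1 + ((2090-1) mod 6)} = x_2 = 1.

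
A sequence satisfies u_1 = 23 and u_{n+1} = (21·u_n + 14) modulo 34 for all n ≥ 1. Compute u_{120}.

15

u_1 = 23, u_2 = 21, u_3 = 13, u_4 = 15, u_5 = 23.
The sequence repeats with period 4.
(120 - 1) mod 4 = 3, so u_{120} = u_4 = 15.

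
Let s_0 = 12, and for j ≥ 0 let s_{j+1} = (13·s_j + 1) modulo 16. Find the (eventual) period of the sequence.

We have s_0 = 12; s_1 = 13; s_2 = 10; s_3 = 3; s_4 = 8; s_5 = 9; s_6 = 6; s_7 = 15; s_8 = 4; s_9 = 5; s_{10} = 2; s_{11} = 11; s_{12} = 0; s_{13} = 1; s_{14} = 14; s_{15} = 7; s_{16} = 12.
The sequence repeats with period 16.

16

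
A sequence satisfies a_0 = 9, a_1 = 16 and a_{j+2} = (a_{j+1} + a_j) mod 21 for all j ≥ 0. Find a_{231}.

Computing terms: a_0 = 9,  a_1 = 16,  a_2 = 4,  a_3 = 20,  a_4 = 3,  a_5 = 2,  a_6 = 5,  a_7 = 7,  a_8 = 12,  a_9 = 19,  a_{10} = 10,  a_{11} = 8,  a_{12} = 18,  a_{13} = 5,  a_{14} = 2,  a_{15} = 7,  a_{16} = 9,  a_{17} = 16.
Since (a_{16}, a_{17}) = (a_0, a_1) = (9, 16) (two consecutive terms determine the rest), the sequence is periodic with period 16.
So a_{231} = a_{0 + ((231-0) mod 16)} = a_7 = 7.

7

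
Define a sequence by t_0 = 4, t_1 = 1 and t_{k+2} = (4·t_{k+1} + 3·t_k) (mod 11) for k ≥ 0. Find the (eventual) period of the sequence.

Computing terms: t_0 = 4, t_1 = 1, t_2 = 5, t_3 = 1, t_4 = 8, t_5 = 2, t_6 = 10, t_7 = 2, t_8 = 5, t_9 = 4, t_{10} = 9, t_{11} = 4, t_{12} = 10, t_{13} = 8, t_{14} = 7, t_{15} = 8, t_{16} = 9, t_{17} = 5, t_{18} = 3, t_{19} = 5, t_{20} = 7, t_{21} = 10, t_{22} = 6, t_{23} = 10, t_{24} = 3, t_{25} = 9, t_{26} = 1, t_{27} = 9, t_{28} = 6, t_{29} = 7, t_{30} = 2, t_{31} = 7, t_{32} = 1, t_{33} = 3, t_{34} = 4, t_{35} = 3, t_{36} = 2, t_{37} = 6, t_{38} = 8, t_{39} = 6, t_{40} = 4, t_{41} = 1.
The sequence repeats with period 40.

40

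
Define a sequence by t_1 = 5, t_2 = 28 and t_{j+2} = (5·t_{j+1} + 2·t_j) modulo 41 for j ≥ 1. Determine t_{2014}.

Computing terms: t_1 = 5, t_2 = 28, t_3 = 27, t_4 = 27, t_5 = 25, t_6 = 15, t_7 = 2, t_8 = 40, t_9 = 40, t_{10} = 34, t_{11} = 4, t_{12} = 6, t_{13} = 38, t_{14} = 38, t_{15} = 20, t_{16} = 12, t_{17} = 18, t_{18} = 32, t_{19} = 32, t_{20} = 19, t_{21} = 36, t_{22} = 13, t_{23} = 14, t_{24} = 14, t_{25} = 16, t_{26} = 26, t_{27} = 39, t_{28} = 1, t_{29} = 1, t_{30} = 7, t_{31} = 37, t_{32} = 35, t_{33} = 3, t_{34} = 3, t_{35} = 21, t_{36} = 29, t_{37} = 23, t_{38} = 9, t_{39} = 9, t_{40} = 22, t_{41} = 5, t_{42} = 28.
The sequence repeats with period 40.
(2014 - 1) mod 40 = 13, so t_{2014} = t_{14} = 38.

38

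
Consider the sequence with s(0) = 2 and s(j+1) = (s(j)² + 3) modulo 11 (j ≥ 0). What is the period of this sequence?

We have s(0) = 2,  s(1) = 7,  s(2) = 8,  s(3) = 1,  s(4) = 4,  s(5) = 8.
Since s(5) = s(2) = 8, the sequence is eventually periodic: after a pre-period of length 2 it cycles with period 3.

3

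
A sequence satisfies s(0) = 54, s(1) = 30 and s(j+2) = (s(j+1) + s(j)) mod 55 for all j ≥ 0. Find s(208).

12

We have s(0) = 54, s(1) = 30, s(2) = 29, s(3) = 4, s(4) = 33, s(5) = 37, s(6) = 15, s(7) = 52, s(8) = 12, s(9) = 9, s(10) = 21, s(11) = 30, s(12) = 51, s(13) = 26, s(14) = 22, s(15) = 48, s(16) = 15, s(17) = 8, s(18) = 23, s(19) = 31, s(20) = 54, s(21) = 30.
The sequence repeats with period 20.
(208 - 0) mod 20 = 8, so s(208) = s(8) = 12.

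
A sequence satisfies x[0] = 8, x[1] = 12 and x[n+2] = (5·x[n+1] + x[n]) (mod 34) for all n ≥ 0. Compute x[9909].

32

Listing terms: x[0] = 8,  x[1] = 12,  x[2] = 0,  x[3] = 12,  x[4] = 26,  x[5] = 6,  x[6] = 22,  x[7] = 14,  x[8] = 24,  x[9] = 32,  x[10] = 14,  x[11] = 0,  x[12] = 14,  x[13] = 2,  x[14] = 24,  x[15] = 20,  x[16] = 22,  x[17] = 28,  x[18] = 26,  x[19] = 22,  x[20] = 0,  x[21] = 22,  x[22] = 8,  x[23] = 28,  x[24] = 12,  x[25] = 20,  x[26] = 10,  x[27] = 2,  x[28] = 20,  x[29] = 0,  x[30] = 20,  x[31] = 32,  x[32] = 10,  x[33] = 14,  x[34] = 12,  x[35] = 6,  x[36] = 8,  x[37] = 12.
Since (x[36], x[37]) = (x[0], x[1]) = (8, 12) (two consecutive terms determine the rest), the sequence is periodic with period 36.
(9909 - 0) mod 36 = 9, so x[9909] = x[9] = 32.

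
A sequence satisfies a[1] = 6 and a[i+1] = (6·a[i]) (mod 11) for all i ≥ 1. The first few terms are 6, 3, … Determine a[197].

Computing terms: a[1] = 6, a[2] = 3, a[3] = 7, a[4] = 9, a[5] = 10, a[6] = 5, a[7] = 8, a[8] = 4, a[9] = 2, a[10] = 1, a[11] = 6.
Since a[11] = a[1] = 6, the sequence is periodic with period 10.
(197 - 1) mod 10 = 6, so a[197] = a[7] = 8.

8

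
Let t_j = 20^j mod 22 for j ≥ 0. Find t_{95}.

We have t_0 = 1; t_1 = 20; t_2 = 4; t_3 = 14; t_4 = 16; t_5 = 12; t_6 = 20.
Since t_6 = t_1 = 20, the sequence is eventually periodic: after a pre-period of length 1 it cycles with period 5.
For j ≥ 1, t_j depends only on (j - 1) mod 5. (95 - 1) mod 5 = 4, so t_{95} = t_5 = 12.

12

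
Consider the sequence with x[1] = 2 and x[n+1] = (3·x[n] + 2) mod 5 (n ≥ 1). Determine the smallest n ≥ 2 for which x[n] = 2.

x[1] = 2, x[2] = 3, x[3] = 1, x[4] = 0, x[5] = 2.
Since x[5] = x[1] = 2, the sequence is periodic with period 4.
The value 2 next appears (with n ≥ 2) at x[5].

5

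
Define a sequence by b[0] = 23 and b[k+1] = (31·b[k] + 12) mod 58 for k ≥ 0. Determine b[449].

Listing terms: b[0] = 23,  b[1] = 29,  b[2] = 41,  b[3] = 7,  b[4] = 55,  b[5] = 35,  b[6] = 53,  b[7] = 31,  b[8] = 45,  b[9] = 15,  b[10] = 13,  b[11] = 9,  b[12] = 1,  b[13] = 43,  b[14] = 11,  b[15] = 5,  b[16] = 51,  b[17] = 27,  b[18] = 37,  b[19] = 57,  b[20] = 39,  b[21] = 3,  b[22] = 47,  b[23] = 19,  b[24] = 21,  b[25] = 25,  b[26] = 33,  b[27] = 49,  b[28] = 23.
Since b[28] = b[0] = 23, the sequence is periodic with period 28.
(449 - 0) mod 28 = 1, so b[449] = b[1] = 29.

29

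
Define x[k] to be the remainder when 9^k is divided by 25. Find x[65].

x[1] = 9, x[2] = 6, x[3] = 4, x[4] = 11, x[5] = 24, x[6] = 16, x[7] = 19, x[8] = 21, x[9] = 14, x[10] = 1, x[11] = 9.
Since x[11] = x[1] = 9, the sequence is periodic with period 10.
So x[65] = x[1 + ((65-1) mod 10)] = x[5] = 24.

24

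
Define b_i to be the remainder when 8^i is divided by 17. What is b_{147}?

b_1 = 8, b_2 = 13, b_3 = 2, b_4 = 16, b_5 = 9, b_6 = 4, b_7 = 15, b_8 = 1, b_9 = 8.
The sequence repeats with period 8.
So b_{147} = b_{1 + ((147-1) mod 8)} = b_3 = 2.

2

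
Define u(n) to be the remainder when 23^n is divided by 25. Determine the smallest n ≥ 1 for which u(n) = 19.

18

We have u(0) = 1; u(1) = 23; u(2) = 4; u(3) = 17; u(4) = 16; u(5) = 18; u(6) = 14; u(7) = 22; u(8) = 6; u(9) = 13; u(10) = 24; u(11) = 2; u(12) = 21; u(13) = 8; u(14) = 9; u(15) = 7; u(16) = 11; u(17) = 3; u(18) = 19; u(19) = 12; u(20) = 1.
Since u(20) = u(0) = 1, the sequence is periodic with period 20.
The value 19 first appears (with n ≥ 1) at u(18).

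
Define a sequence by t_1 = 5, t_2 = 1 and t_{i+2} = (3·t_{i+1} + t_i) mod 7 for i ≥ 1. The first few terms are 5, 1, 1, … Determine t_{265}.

Computing terms: t_1 = 5,  t_2 = 1,  t_3 = 1,  t_4 = 4,  t_5 = 6,  t_6 = 1,  t_7 = 2,  t_8 = 0,  t_9 = 2,  t_{10} = 6,  t_{11} = 6,  t_{12} = 3,  t_{13} = 1,  t_{14} = 6,  t_{15} = 5,  t_{16} = 0,  t_{17} = 5,  t_{18} = 1.
Since (t_{17}, t_{18}) = (t_1, t_2) = (5, 1) (two consecutive terms determine the rest), the sequence is periodic with period 16.
So t_{265} = t_{1 + ((265-1) mod 16)} = t_9 = 2.

2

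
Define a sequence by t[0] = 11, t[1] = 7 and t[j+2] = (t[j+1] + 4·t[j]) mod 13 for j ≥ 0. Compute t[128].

1

t[0] = 11,  t[1] = 7,  t[2] = 12,  t[3] = 1,  t[4] = 10,  t[5] = 1,  t[6] = 2,  t[7] = 6,  t[8] = 1,  t[9] = 12,  t[10] = 3,  t[11] = 12,  t[12] = 11,  t[13] = 7.
The sequence repeats with period 12.
(128 - 0) mod 12 = 8, so t[128] = t[8] = 1.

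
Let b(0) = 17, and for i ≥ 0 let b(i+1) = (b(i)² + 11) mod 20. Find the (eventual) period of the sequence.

Computing terms: b(0) = 17, b(1) = 0, b(2) = 11, b(3) = 12, b(4) = 15, b(5) = 16, b(6) = 7, b(7) = 0.
Since b(7) = b(1) = 0, the sequence is eventually periodic: after a pre-period of length 1 it cycles with period 6.

6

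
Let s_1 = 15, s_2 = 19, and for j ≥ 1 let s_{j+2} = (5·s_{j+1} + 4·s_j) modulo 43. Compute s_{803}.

16

s_1 = 15; s_2 = 19; s_3 = 26; s_4 = 34; s_5 = 16; s_6 = 1; s_7 = 26; s_8 = 5; s_9 = 0; s_{10} = 20; s_{11} = 14; s_{12} = 21; s_{13} = 32; s_{14} = 29; s_{15} = 15; s_{16} = 19.
The sequence repeats with period 14.
(803 - 1) mod 14 = 4, so s_{803} = s_5 = 16.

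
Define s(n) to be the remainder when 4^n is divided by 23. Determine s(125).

Computing terms: s(0) = 1; s(1) = 4; s(2) = 16; s(3) = 18; s(4) = 3; s(5) = 12; s(6) = 2; s(7) = 8; s(8) = 9; s(9) = 13; s(10) = 6; s(11) = 1.
The sequence repeats with period 11.
(125 - 0) mod 11 = 4, so s(125) = s(4) = 3.

3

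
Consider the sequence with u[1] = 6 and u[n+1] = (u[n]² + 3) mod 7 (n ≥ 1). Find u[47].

3

We have u[1] = 6, u[2] = 4, u[3] = 5, u[4] = 0, u[5] = 3, u[6] = 5.
Since u[6] = u[3] = 5, the sequence is eventually periodic: after a pre-period of length 2 it cycles with period 3.
For n ≥ 3, u[n] depends only on (n - 3) mod 3. (47 - 3) mod 3 = 2, so u[47] = u[5] = 3.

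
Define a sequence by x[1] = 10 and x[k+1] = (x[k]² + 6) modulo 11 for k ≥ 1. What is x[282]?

7

We have x[1] = 10, x[2] = 7, x[3] = 0, x[4] = 6, x[5] = 9, x[6] = 10.
Since x[6] = x[1] = 10, the sequence is periodic with period 5.
So x[282] = x[1 + ((282-1) mod 5)] = x[2] = 7.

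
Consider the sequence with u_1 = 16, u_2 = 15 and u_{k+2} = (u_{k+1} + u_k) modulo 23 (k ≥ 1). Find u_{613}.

We have u_1 = 16; u_2 = 15; u_3 = 8; u_4 = 0; u_5 = 8; u_6 = 8; u_7 = 16; u_8 = 1; u_9 = 17; u_{10} = 18; u_{11} = 12; u_{12} = 7; u_{13} = 19; u_{14} = 3; u_{15} = 22; u_{16} = 2; u_{17} = 1; u_{18} = 3; u_{19} = 4; u_{20} = 7; u_{21} = 11; u_{22} = 18; u_{23} = 6; u_{24} = 1; u_{25} = 7; u_{26} = 8; u_{27} = 15; u_{28} = 0; u_{29} = 15; u_{30} = 15; u_{31} = 7; u_{32} = 22; u_{33} = 6; u_{34} = 5; u_{35} = 11; u_{36} = 16; u_{37} = 4; u_{38} = 20; u_{39} = 1; u_{40} = 21; u_{41} = 22; u_{42} = 20; u_{43} = 19; u_{44} = 16; u_{45} = 12; u_{46} = 5; u_{47} = 17; u_{48} = 22; u_{49} = 16; u_{50} = 15.
Since (u_{49}, u_{50}) = (u_1, u_2) = (16, 15) (two consecutive terms determine the rest), the sequence is periodic with period 48.
(613 - 1) mod 48 = 36, so u_{613} = u_{37} = 4.

4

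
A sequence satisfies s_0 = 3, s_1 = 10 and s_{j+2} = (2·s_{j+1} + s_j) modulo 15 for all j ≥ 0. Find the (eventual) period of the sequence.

24

Listing terms: s_0 = 3, s_1 = 10, s_2 = 8, s_3 = 11, s_4 = 0, s_5 = 11, s_6 = 7, s_7 = 10, s_8 = 12, s_9 = 4, s_{10} = 5, s_{11} = 14, s_{12} = 3, s_{13} = 5, s_{14} = 13, s_{15} = 1, s_{16} = 0, s_{17} = 1, s_{18} = 2, s_{19} = 5, s_{20} = 12, s_{21} = 14, s_{22} = 10, s_{23} = 4, s_{24} = 3, s_{25} = 10.
Since (s_{24}, s_{25}) = (s_0, s_1) = (3, 10) (two consecutive terms determine the rest), the sequence is periodic with period 24.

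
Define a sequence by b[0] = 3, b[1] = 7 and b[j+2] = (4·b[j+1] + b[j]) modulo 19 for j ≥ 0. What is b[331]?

b[0] = 3,  b[1] = 7,  b[2] = 12,  b[3] = 17,  b[4] = 4,  b[5] = 14,  b[6] = 3,  b[7] = 7.
Since (b[6], b[7]) = (b[0], b[1]) = (3, 7) (two consecutive terms determine the rest), the sequence is periodic with period 6.
So b[331] = b[0 + ((331-0) mod 6)] = b[1] = 7.

7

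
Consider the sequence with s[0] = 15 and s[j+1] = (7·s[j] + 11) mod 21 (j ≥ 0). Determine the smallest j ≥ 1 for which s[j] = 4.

s[0] = 15,  s[1] = 11,  s[2] = 4,  s[3] = 18,  s[4] = 11.
Since s[4] = s[1] = 11, the sequence is eventually periodic: after a pre-period of length 1 it cycles with period 3.
The value 4 first appears (with j ≥ 1) at s[2].

2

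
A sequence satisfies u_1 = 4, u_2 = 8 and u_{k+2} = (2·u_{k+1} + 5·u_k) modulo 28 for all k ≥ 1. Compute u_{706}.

16

Computing terms: u_1 = 4; u_2 = 8; u_3 = 8; u_4 = 0; u_5 = 12; u_6 = 24; u_7 = 24; u_8 = 0; u_9 = 8; u_{10} = 16; u_{11} = 16; u_{12} = 0; u_{13} = 24; u_{14} = 20; u_{15} = 20; u_{16} = 0; u_{17} = 16; u_{18} = 4; u_{19} = 4; u_{20} = 0; u_{21} = 20; u_{22} = 12; u_{23} = 12; u_{24} = 0; u_{25} = 4; u_{26} = 8.
The sequence repeats with period 24.
So u_{706} = u_{1 + ((706-1) mod 24)} = u_{10} = 16.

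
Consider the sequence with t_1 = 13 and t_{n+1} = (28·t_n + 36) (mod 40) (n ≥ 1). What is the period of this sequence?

4

Listing terms: t_1 = 13; t_2 = 0; t_3 = 36; t_4 = 4; t_5 = 28; t_6 = 20; t_7 = 36.
Since t_7 = t_3 = 36, the sequence is eventually periodic: after a pre-period of length 2 it cycles with period 4.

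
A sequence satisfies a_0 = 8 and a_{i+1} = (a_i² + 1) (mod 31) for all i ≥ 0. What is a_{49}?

3

We have a_0 = 8, a_1 = 3, a_2 = 10, a_3 = 8.
The sequence repeats with period 3.
(49 - 0) mod 3 = 1, so a_{49} = a_1 = 3.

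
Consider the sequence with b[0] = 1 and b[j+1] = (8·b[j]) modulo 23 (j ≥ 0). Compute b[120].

Computing terms: b[0] = 1; b[1] = 8; b[2] = 18; b[3] = 6; b[4] = 2; b[5] = 16; b[6] = 13; b[7] = 12; b[8] = 4; b[9] = 9; b[10] = 3; b[11] = 1.
Since b[11] = b[0] = 1, the sequence is periodic with period 11.
So b[120] = b[0 + ((120-0) mod 11)] = b[10] = 3.

3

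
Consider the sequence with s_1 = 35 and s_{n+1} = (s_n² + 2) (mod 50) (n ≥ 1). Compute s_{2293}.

21

We have s_1 = 35, s_2 = 27, s_3 = 31, s_4 = 13, s_5 = 21, s_6 = 43, s_7 = 1, s_8 = 3, s_9 = 11, s_{10} = 23, s_{11} = 31.
Since s_{11} = s_3 = 31, the sequence is eventually periodic: after a pre-period of length 2 it cycles with period 8.
For n ≥ 3, s_n depends only on (n - 3) mod 8. (2293 - 3) mod 8 = 2, so s_{2293} = s_5 = 21.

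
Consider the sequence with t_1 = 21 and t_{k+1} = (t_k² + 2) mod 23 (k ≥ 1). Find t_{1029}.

8

We have t_1 = 21,  t_2 = 6,  t_3 = 15,  t_4 = 20,  t_5 = 11,  t_6 = 8,  t_7 = 20.
Since t_7 = t_4 = 20, the sequence is eventually periodic: after a pre-period of length 3 it cycles with period 3.
For k ≥ 4, t_k depends only on (k - 4) mod 3. (1029 - 4) mod 3 = 2, so t_{1029} = t_6 = 8.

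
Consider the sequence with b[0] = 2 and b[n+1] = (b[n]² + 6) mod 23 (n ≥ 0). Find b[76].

7

We have b[0] = 2,  b[1] = 10,  b[2] = 14,  b[3] = 18,  b[4] = 8,  b[5] = 1,  b[6] = 7,  b[7] = 9,  b[8] = 18.
Since b[8] = b[3] = 18, the sequence is eventually periodic: after a pre-period of length 3 it cycles with period 5.
For n ≥ 3, b[n] depends only on (n - 3) mod 5. (76 - 3) mod 5 = 3, so b[76] = b[6] = 7.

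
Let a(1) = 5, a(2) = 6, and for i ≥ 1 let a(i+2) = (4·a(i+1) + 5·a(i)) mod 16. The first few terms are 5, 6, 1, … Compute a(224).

10

Computing terms: a(1) = 5,  a(2) = 6,  a(3) = 1,  a(4) = 2,  a(5) = 13,  a(6) = 14,  a(7) = 9,  a(8) = 10,  a(9) = 5,  a(10) = 6.
Since (a(9), a(10)) = (a(1), a(2)) = (5, 6) (two consecutive terms determine the rest), the sequence is periodic with period 8.
(224 - 1) mod 8 = 7, so a(224) = a(8) = 10.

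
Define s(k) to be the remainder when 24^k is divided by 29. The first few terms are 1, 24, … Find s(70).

1

s(0) = 1; s(1) = 24; s(2) = 25; s(3) = 20; s(4) = 16; s(5) = 7; s(6) = 23; s(7) = 1.
Since s(7) = s(0) = 1, the sequence is periodic with period 7.
(70 - 0) mod 7 = 0, so s(70) = s(0) = 1.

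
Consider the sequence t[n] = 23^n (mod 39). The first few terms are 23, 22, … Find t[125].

t[1] = 23,  t[2] = 22,  t[3] = 38,  t[4] = 16,  t[5] = 17,  t[6] = 1,  t[7] = 23.
Since t[7] = t[1] = 23, the sequence is periodic with period 6.
(125 - 1) mod 6 = 4, so t[125] = t[5] = 17.

17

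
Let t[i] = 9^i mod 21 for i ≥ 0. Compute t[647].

18

t[0] = 1; t[1] = 9; t[2] = 18; t[3] = 15; t[4] = 9.
Since t[4] = t[1] = 9, the sequence is eventually periodic: after a pre-period of length 1 it cycles with period 3.
For i ≥ 1, t[i] depends only on (i - 1) mod 3. (647 - 1) mod 3 = 1, so t[647] = t[2] = 18.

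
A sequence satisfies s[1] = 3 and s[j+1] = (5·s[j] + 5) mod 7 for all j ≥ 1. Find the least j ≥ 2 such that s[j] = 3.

Computing terms: s[1] = 3,  s[2] = 6,  s[3] = 0,  s[4] = 5,  s[5] = 2,  s[6] = 1,  s[7] = 3.
Since s[7] = s[1] = 3, the sequence is periodic with period 6.
The value 3 next appears (with j ≥ 2) at s[7].

7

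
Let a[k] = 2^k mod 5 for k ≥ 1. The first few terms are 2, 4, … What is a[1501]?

Listing terms: a[1] = 2, a[2] = 4, a[3] = 3, a[4] = 1, a[5] = 2.
Since a[5] = a[1] = 2, the sequence is periodic with period 4.
(1501 - 1) mod 4 = 0, so a[1501] = a[1] = 2.

2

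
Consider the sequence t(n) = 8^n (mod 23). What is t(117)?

Listing terms: t(1) = 8; t(2) = 18; t(3) = 6; t(4) = 2; t(5) = 16; t(6) = 13; t(7) = 12; t(8) = 4; t(9) = 9; t(10) = 3; t(11) = 1; t(12) = 8.
Since t(12) = t(1) = 8, the sequence is periodic with period 11.
So t(117) = t(1 + ((117-1) mod 11)) = t(7) = 12.

12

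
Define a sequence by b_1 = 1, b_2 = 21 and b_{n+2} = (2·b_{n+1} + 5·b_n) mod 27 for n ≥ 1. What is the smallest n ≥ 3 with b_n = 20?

b_1 = 1, b_2 = 21, b_3 = 20, b_4 = 10, b_5 = 12, b_6 = 20, b_7 = 19, b_8 = 3, b_9 = 20, b_{10} = 1, b_{11} = 21.
Since (b_{10}, b_{11}) = (b_1, b_2) = (1, 21) (two consecutive terms determine the rest), the sequence is periodic with period 9.
The value 20 first appears (with n ≥ 3) at b_3.

3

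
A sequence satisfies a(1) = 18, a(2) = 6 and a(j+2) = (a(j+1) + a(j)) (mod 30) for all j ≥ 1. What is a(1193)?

Computing terms: a(1) = 18,  a(2) = 6,  a(3) = 24,  a(4) = 0,  a(5) = 24,  a(6) = 24,  a(7) = 18,  a(8) = 12,  a(9) = 0,  a(10) = 12,  a(11) = 12,  a(12) = 24,  a(13) = 6,  a(14) = 0,  a(15) = 6,  a(16) = 6,  a(17) = 12,  a(18) = 18,  a(19) = 0,  a(20) = 18,  a(21) = 18,  a(22) = 6.
Since (a(21), a(22)) = (a(1), a(2)) = (18, 6) (two consecutive terms determine the rest), the sequence is periodic with period 20.
So a(1193) = a(1 + ((1193-1) mod 20)) = a(13) = 6.

6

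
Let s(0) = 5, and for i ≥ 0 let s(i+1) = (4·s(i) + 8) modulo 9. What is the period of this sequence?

9

Listing terms: s(0) = 5,  s(1) = 1,  s(2) = 3,  s(3) = 2,  s(4) = 7,  s(5) = 0,  s(6) = 8,  s(7) = 4,  s(8) = 6,  s(9) = 5.
The sequence repeats with period 9.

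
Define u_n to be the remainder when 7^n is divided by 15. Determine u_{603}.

13

u_0 = 1, u_1 = 7, u_2 = 4, u_3 = 13, u_4 = 1.
Since u_4 = u_0 = 1, the sequence is periodic with period 4.
(603 - 0) mod 4 = 3, so u_{603} = u_3 = 13.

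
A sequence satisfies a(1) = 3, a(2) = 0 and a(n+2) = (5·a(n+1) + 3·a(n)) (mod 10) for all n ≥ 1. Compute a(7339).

9

We have a(1) = 3; a(2) = 0; a(3) = 9; a(4) = 5; a(5) = 2; a(6) = 5; a(7) = 1; a(8) = 0; a(9) = 3; a(10) = 5; a(11) = 4; a(12) = 5; a(13) = 7; a(14) = 0; a(15) = 1; a(16) = 5; a(17) = 8; a(18) = 5; a(19) = 9; a(20) = 0; a(21) = 7; a(22) = 5; a(23) = 6; a(24) = 5; a(25) = 3; a(26) = 0.
The sequence repeats with period 24.
(7339 - 1) mod 24 = 18, so a(7339) = a(19) = 9.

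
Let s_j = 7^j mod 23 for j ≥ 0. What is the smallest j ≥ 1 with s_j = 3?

2

s_0 = 1,  s_1 = 7,  s_2 = 3,  s_3 = 21,  s_4 = 9,  s_5 = 17,  s_6 = 4,  s_7 = 5,  s_8 = 12,  s_9 = 15,  s_{10} = 13,  s_{11} = 22,  s_{12} = 16,  s_{13} = 20,  s_{14} = 2,  s_{15} = 14,  s_{16} = 6,  s_{17} = 19,  s_{18} = 18,  s_{19} = 11,  s_{20} = 8,  s_{21} = 10,  s_{22} = 1.
Since s_{22} = s_0 = 1, the sequence is periodic with period 22.
The value 3 first appears (with j ≥ 1) at s_2.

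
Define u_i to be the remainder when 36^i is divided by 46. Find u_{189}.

8

We have u_1 = 36,  u_2 = 8,  u_3 = 12,  u_4 = 18,  u_5 = 4,  u_6 = 6,  u_7 = 32,  u_8 = 2,  u_9 = 26,  u_{10} = 16,  u_{11} = 24,  u_{12} = 36.
The sequence repeats with period 11.
So u_{189} = u_{1 + ((189-1) mod 11)} = u_2 = 8.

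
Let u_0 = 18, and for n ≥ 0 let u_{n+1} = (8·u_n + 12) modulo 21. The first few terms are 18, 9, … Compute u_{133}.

18

Listing terms: u_0 = 18,  u_1 = 9,  u_2 = 0,  u_3 = 12,  u_4 = 3,  u_5 = 15,  u_6 = 6,  u_7 = 18.
The sequence repeats with period 7.
So u_{133} = u_{0 + ((133-0) mod 7)} = u_0 = 18.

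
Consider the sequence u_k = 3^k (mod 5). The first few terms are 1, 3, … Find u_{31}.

We have u_0 = 1; u_1 = 3; u_2 = 4; u_3 = 2; u_4 = 1.
Since u_4 = u_0 = 1, the sequence is periodic with period 4.
So u_{31} = u_{0 + ((31-0) mod 4)} = u_3 = 2.

2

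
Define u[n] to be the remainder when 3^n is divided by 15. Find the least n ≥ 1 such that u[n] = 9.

Listing terms: u[0] = 1,  u[1] = 3,  u[2] = 9,  u[3] = 12,  u[4] = 6,  u[5] = 3.
Since u[5] = u[1] = 3, the sequence is eventually periodic: after a pre-period of length 1 it cycles with period 4.
The value 9 first appears (with n ≥ 1) at u[2].

2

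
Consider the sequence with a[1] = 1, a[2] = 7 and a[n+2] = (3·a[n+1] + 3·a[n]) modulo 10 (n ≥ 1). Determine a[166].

7

We have a[1] = 1,  a[2] = 7,  a[3] = 4,  a[4] = 3,  a[5] = 1,  a[6] = 2,  a[7] = 9,  a[8] = 3,  a[9] = 6,  a[10] = 7,  a[11] = 9,  a[12] = 8,  a[13] = 1,  a[14] = 7.
The sequence repeats with period 12.
So a[166] = a[1 + ((166-1) mod 12)] = a[10] = 7.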